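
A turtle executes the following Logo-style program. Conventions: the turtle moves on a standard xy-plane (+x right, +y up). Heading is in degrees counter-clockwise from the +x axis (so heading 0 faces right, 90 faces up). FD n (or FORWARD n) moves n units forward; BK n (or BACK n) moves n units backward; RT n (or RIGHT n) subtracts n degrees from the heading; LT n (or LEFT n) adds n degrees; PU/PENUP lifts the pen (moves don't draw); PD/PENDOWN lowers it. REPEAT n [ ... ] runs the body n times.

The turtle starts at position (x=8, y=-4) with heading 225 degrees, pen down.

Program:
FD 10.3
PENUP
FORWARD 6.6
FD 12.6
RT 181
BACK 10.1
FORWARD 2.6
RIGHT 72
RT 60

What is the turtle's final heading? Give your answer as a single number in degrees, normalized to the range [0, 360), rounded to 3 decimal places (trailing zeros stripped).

Answer: 272

Derivation:
Executing turtle program step by step:
Start: pos=(8,-4), heading=225, pen down
FD 10.3: (8,-4) -> (0.717,-11.283) [heading=225, draw]
PU: pen up
FD 6.6: (0.717,-11.283) -> (-3.95,-15.95) [heading=225, move]
FD 12.6: (-3.95,-15.95) -> (-12.86,-24.86) [heading=225, move]
RT 181: heading 225 -> 44
BK 10.1: (-12.86,-24.86) -> (-20.125,-31.876) [heading=44, move]
FD 2.6: (-20.125,-31.876) -> (-18.255,-30.07) [heading=44, move]
RT 72: heading 44 -> 332
RT 60: heading 332 -> 272
Final: pos=(-18.255,-30.07), heading=272, 1 segment(s) drawn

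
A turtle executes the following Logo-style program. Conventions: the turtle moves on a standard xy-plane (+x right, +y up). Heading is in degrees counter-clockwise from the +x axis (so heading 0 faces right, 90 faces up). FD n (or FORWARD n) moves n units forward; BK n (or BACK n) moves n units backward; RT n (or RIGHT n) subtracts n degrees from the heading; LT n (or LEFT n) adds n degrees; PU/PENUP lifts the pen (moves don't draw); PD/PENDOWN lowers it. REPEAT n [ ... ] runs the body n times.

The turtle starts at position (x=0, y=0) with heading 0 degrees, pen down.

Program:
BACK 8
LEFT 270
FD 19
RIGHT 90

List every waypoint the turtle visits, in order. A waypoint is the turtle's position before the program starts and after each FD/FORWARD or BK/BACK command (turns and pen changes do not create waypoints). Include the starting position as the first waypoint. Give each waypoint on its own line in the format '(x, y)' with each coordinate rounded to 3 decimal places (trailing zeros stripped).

Executing turtle program step by step:
Start: pos=(0,0), heading=0, pen down
BK 8: (0,0) -> (-8,0) [heading=0, draw]
LT 270: heading 0 -> 270
FD 19: (-8,0) -> (-8,-19) [heading=270, draw]
RT 90: heading 270 -> 180
Final: pos=(-8,-19), heading=180, 2 segment(s) drawn
Waypoints (3 total):
(0, 0)
(-8, 0)
(-8, -19)

Answer: (0, 0)
(-8, 0)
(-8, -19)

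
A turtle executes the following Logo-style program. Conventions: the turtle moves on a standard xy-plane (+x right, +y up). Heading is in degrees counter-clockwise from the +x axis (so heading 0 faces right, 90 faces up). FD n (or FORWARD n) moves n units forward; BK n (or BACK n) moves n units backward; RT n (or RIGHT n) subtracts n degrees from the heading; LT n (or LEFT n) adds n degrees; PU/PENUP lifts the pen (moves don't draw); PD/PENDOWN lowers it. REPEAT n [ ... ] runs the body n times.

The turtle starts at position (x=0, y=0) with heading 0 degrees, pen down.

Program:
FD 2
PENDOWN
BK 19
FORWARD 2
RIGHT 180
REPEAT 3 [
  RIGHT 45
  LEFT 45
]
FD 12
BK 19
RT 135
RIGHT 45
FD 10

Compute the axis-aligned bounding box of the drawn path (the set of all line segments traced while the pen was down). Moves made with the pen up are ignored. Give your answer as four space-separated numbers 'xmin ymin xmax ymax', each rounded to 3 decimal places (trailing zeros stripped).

Answer: -27 0 2 0

Derivation:
Executing turtle program step by step:
Start: pos=(0,0), heading=0, pen down
FD 2: (0,0) -> (2,0) [heading=0, draw]
PD: pen down
BK 19: (2,0) -> (-17,0) [heading=0, draw]
FD 2: (-17,0) -> (-15,0) [heading=0, draw]
RT 180: heading 0 -> 180
REPEAT 3 [
  -- iteration 1/3 --
  RT 45: heading 180 -> 135
  LT 45: heading 135 -> 180
  -- iteration 2/3 --
  RT 45: heading 180 -> 135
  LT 45: heading 135 -> 180
  -- iteration 3/3 --
  RT 45: heading 180 -> 135
  LT 45: heading 135 -> 180
]
FD 12: (-15,0) -> (-27,0) [heading=180, draw]
BK 19: (-27,0) -> (-8,0) [heading=180, draw]
RT 135: heading 180 -> 45
RT 45: heading 45 -> 0
FD 10: (-8,0) -> (2,0) [heading=0, draw]
Final: pos=(2,0), heading=0, 6 segment(s) drawn

Segment endpoints: x in {-27, -17, -15, -8, 0, 2}, y in {0, 0, 0, 0}
xmin=-27, ymin=0, xmax=2, ymax=0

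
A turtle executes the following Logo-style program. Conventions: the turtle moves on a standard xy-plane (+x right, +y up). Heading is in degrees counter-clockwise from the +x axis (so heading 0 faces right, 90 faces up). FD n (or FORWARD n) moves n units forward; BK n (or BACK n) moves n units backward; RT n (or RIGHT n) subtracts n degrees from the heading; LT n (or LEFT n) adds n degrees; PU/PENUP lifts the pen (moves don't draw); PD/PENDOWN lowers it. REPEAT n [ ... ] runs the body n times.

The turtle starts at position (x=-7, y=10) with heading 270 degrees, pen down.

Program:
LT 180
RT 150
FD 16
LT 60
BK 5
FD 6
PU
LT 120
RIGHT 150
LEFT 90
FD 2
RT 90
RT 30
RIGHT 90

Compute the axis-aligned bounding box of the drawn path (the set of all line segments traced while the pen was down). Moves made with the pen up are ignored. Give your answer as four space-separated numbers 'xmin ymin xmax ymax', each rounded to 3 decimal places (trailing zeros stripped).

Answer: -7 -3.856 2 10

Derivation:
Executing turtle program step by step:
Start: pos=(-7,10), heading=270, pen down
LT 180: heading 270 -> 90
RT 150: heading 90 -> 300
FD 16: (-7,10) -> (1,-3.856) [heading=300, draw]
LT 60: heading 300 -> 0
BK 5: (1,-3.856) -> (-4,-3.856) [heading=0, draw]
FD 6: (-4,-3.856) -> (2,-3.856) [heading=0, draw]
PU: pen up
LT 120: heading 0 -> 120
RT 150: heading 120 -> 330
LT 90: heading 330 -> 60
FD 2: (2,-3.856) -> (3,-2.124) [heading=60, move]
RT 90: heading 60 -> 330
RT 30: heading 330 -> 300
RT 90: heading 300 -> 210
Final: pos=(3,-2.124), heading=210, 3 segment(s) drawn

Segment endpoints: x in {-7, -4, 1, 2}, y in {-3.856, -3.856, 10}
xmin=-7, ymin=-3.856, xmax=2, ymax=10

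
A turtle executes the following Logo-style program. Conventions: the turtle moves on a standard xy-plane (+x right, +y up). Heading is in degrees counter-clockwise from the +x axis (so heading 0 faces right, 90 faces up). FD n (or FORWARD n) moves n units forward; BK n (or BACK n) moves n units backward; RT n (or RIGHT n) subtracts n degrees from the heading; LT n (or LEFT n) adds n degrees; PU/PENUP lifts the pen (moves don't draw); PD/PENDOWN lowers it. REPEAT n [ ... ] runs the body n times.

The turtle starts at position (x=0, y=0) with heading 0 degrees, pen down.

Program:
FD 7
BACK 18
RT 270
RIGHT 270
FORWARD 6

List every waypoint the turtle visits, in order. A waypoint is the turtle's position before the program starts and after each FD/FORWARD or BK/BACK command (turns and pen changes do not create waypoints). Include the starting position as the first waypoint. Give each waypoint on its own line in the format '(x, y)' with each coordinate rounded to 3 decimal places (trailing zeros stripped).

Answer: (0, 0)
(7, 0)
(-11, 0)
(-17, 0)

Derivation:
Executing turtle program step by step:
Start: pos=(0,0), heading=0, pen down
FD 7: (0,0) -> (7,0) [heading=0, draw]
BK 18: (7,0) -> (-11,0) [heading=0, draw]
RT 270: heading 0 -> 90
RT 270: heading 90 -> 180
FD 6: (-11,0) -> (-17,0) [heading=180, draw]
Final: pos=(-17,0), heading=180, 3 segment(s) drawn
Waypoints (4 total):
(0, 0)
(7, 0)
(-11, 0)
(-17, 0)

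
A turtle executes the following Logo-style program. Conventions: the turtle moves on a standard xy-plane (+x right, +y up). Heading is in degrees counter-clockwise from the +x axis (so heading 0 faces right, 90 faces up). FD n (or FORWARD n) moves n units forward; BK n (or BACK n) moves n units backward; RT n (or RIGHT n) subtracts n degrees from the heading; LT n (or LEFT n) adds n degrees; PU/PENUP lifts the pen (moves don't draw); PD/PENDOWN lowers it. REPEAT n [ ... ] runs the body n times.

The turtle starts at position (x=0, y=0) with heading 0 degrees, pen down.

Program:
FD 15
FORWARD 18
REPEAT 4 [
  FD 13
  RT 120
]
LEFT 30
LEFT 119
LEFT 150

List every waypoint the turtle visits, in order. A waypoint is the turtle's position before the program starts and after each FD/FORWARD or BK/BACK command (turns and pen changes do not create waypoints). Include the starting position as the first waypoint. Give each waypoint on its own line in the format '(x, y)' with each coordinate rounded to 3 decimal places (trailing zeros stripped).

Executing turtle program step by step:
Start: pos=(0,0), heading=0, pen down
FD 15: (0,0) -> (15,0) [heading=0, draw]
FD 18: (15,0) -> (33,0) [heading=0, draw]
REPEAT 4 [
  -- iteration 1/4 --
  FD 13: (33,0) -> (46,0) [heading=0, draw]
  RT 120: heading 0 -> 240
  -- iteration 2/4 --
  FD 13: (46,0) -> (39.5,-11.258) [heading=240, draw]
  RT 120: heading 240 -> 120
  -- iteration 3/4 --
  FD 13: (39.5,-11.258) -> (33,0) [heading=120, draw]
  RT 120: heading 120 -> 0
  -- iteration 4/4 --
  FD 13: (33,0) -> (46,0) [heading=0, draw]
  RT 120: heading 0 -> 240
]
LT 30: heading 240 -> 270
LT 119: heading 270 -> 29
LT 150: heading 29 -> 179
Final: pos=(46,0), heading=179, 6 segment(s) drawn
Waypoints (7 total):
(0, 0)
(15, 0)
(33, 0)
(46, 0)
(39.5, -11.258)
(33, 0)
(46, 0)

Answer: (0, 0)
(15, 0)
(33, 0)
(46, 0)
(39.5, -11.258)
(33, 0)
(46, 0)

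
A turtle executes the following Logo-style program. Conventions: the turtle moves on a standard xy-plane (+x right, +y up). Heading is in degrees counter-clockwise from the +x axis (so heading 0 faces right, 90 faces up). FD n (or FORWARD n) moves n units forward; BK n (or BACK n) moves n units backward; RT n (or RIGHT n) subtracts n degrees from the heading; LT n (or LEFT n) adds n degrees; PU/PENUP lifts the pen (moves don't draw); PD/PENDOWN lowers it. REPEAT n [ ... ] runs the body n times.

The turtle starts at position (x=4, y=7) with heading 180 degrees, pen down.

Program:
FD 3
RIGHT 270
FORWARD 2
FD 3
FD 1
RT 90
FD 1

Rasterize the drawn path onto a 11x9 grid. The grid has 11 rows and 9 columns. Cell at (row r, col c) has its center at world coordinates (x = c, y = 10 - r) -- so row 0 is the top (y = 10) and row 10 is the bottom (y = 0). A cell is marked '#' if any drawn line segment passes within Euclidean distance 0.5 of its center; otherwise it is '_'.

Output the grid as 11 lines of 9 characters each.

Answer: _________
_________
_________
_####____
_#_______
_#_______
_#_______
_#_______
_#_______
##_______
_________

Derivation:
Segment 0: (4,7) -> (1,7)
Segment 1: (1,7) -> (1,5)
Segment 2: (1,5) -> (1,2)
Segment 3: (1,2) -> (1,1)
Segment 4: (1,1) -> (0,1)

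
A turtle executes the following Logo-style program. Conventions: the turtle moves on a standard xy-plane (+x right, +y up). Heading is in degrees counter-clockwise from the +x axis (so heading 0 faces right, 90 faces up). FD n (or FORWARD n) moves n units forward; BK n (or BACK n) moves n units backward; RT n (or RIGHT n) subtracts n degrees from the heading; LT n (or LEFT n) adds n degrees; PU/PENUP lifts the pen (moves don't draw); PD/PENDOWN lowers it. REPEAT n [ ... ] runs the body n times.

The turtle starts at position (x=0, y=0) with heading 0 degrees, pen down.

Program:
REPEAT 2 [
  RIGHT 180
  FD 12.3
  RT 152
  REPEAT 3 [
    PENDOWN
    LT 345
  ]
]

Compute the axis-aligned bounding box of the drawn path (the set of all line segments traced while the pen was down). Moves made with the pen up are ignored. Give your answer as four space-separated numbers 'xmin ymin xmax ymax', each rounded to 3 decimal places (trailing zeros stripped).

Executing turtle program step by step:
Start: pos=(0,0), heading=0, pen down
REPEAT 2 [
  -- iteration 1/2 --
  RT 180: heading 0 -> 180
  FD 12.3: (0,0) -> (-12.3,0) [heading=180, draw]
  RT 152: heading 180 -> 28
  REPEAT 3 [
    -- iteration 1/3 --
    PD: pen down
    LT 345: heading 28 -> 13
    -- iteration 2/3 --
    PD: pen down
    LT 345: heading 13 -> 358
    -- iteration 3/3 --
    PD: pen down
    LT 345: heading 358 -> 343
  ]
  -- iteration 2/2 --
  RT 180: heading 343 -> 163
  FD 12.3: (-12.3,0) -> (-24.063,3.596) [heading=163, draw]
  RT 152: heading 163 -> 11
  REPEAT 3 [
    -- iteration 1/3 --
    PD: pen down
    LT 345: heading 11 -> 356
    -- iteration 2/3 --
    PD: pen down
    LT 345: heading 356 -> 341
    -- iteration 3/3 --
    PD: pen down
    LT 345: heading 341 -> 326
  ]
]
Final: pos=(-24.063,3.596), heading=326, 2 segment(s) drawn

Segment endpoints: x in {-24.063, -12.3, 0}, y in {0, 0, 3.596}
xmin=-24.063, ymin=0, xmax=0, ymax=3.596

Answer: -24.063 0 0 3.596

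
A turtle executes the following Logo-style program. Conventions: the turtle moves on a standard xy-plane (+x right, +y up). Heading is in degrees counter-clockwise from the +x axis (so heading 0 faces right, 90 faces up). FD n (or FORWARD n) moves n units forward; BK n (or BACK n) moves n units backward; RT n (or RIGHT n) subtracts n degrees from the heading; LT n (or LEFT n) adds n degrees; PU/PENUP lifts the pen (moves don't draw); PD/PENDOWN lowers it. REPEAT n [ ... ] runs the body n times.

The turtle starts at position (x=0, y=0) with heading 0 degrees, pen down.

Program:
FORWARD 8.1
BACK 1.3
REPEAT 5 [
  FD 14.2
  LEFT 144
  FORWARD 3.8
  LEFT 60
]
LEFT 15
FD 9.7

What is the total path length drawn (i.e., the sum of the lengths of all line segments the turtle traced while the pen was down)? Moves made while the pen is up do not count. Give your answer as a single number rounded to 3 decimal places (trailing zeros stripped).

Answer: 109.1

Derivation:
Executing turtle program step by step:
Start: pos=(0,0), heading=0, pen down
FD 8.1: (0,0) -> (8.1,0) [heading=0, draw]
BK 1.3: (8.1,0) -> (6.8,0) [heading=0, draw]
REPEAT 5 [
  -- iteration 1/5 --
  FD 14.2: (6.8,0) -> (21,0) [heading=0, draw]
  LT 144: heading 0 -> 144
  FD 3.8: (21,0) -> (17.926,2.234) [heading=144, draw]
  LT 60: heading 144 -> 204
  -- iteration 2/5 --
  FD 14.2: (17.926,2.234) -> (4.953,-3.542) [heading=204, draw]
  LT 144: heading 204 -> 348
  FD 3.8: (4.953,-3.542) -> (8.67,-4.332) [heading=348, draw]
  LT 60: heading 348 -> 48
  -- iteration 3/5 --
  FD 14.2: (8.67,-4.332) -> (18.172,6.221) [heading=48, draw]
  LT 144: heading 48 -> 192
  FD 3.8: (18.172,6.221) -> (14.455,5.43) [heading=192, draw]
  LT 60: heading 192 -> 252
  -- iteration 4/5 --
  FD 14.2: (14.455,5.43) -> (10.067,-8.075) [heading=252, draw]
  LT 144: heading 252 -> 36
  FD 3.8: (10.067,-8.075) -> (13.141,-5.841) [heading=36, draw]
  LT 60: heading 36 -> 96
  -- iteration 5/5 --
  FD 14.2: (13.141,-5.841) -> (11.657,8.281) [heading=96, draw]
  LT 144: heading 96 -> 240
  FD 3.8: (11.657,8.281) -> (9.757,4.99) [heading=240, draw]
  LT 60: heading 240 -> 300
]
LT 15: heading 300 -> 315
FD 9.7: (9.757,4.99) -> (16.616,-1.869) [heading=315, draw]
Final: pos=(16.616,-1.869), heading=315, 13 segment(s) drawn

Segment lengths:
  seg 1: (0,0) -> (8.1,0), length = 8.1
  seg 2: (8.1,0) -> (6.8,0), length = 1.3
  seg 3: (6.8,0) -> (21,0), length = 14.2
  seg 4: (21,0) -> (17.926,2.234), length = 3.8
  seg 5: (17.926,2.234) -> (4.953,-3.542), length = 14.2
  seg 6: (4.953,-3.542) -> (8.67,-4.332), length = 3.8
  seg 7: (8.67,-4.332) -> (18.172,6.221), length = 14.2
  seg 8: (18.172,6.221) -> (14.455,5.43), length = 3.8
  seg 9: (14.455,5.43) -> (10.067,-8.075), length = 14.2
  seg 10: (10.067,-8.075) -> (13.141,-5.841), length = 3.8
  seg 11: (13.141,-5.841) -> (11.657,8.281), length = 14.2
  seg 12: (11.657,8.281) -> (9.757,4.99), length = 3.8
  seg 13: (9.757,4.99) -> (16.616,-1.869), length = 9.7
Total = 109.1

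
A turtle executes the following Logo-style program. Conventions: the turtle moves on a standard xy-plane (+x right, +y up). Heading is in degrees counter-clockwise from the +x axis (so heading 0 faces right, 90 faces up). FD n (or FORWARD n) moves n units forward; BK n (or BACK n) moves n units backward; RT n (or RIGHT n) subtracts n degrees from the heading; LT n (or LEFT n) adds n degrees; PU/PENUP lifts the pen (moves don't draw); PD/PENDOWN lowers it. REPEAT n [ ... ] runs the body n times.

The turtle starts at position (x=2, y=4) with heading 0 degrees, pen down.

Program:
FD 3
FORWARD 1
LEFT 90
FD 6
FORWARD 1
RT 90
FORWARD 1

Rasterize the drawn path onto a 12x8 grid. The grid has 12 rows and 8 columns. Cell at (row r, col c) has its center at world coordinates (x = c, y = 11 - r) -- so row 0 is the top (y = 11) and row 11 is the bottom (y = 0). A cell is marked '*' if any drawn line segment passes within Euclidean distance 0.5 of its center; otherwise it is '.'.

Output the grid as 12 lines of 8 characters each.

Answer: ......**
......*.
......*.
......*.
......*.
......*.
......*.
..*****.
........
........
........
........

Derivation:
Segment 0: (2,4) -> (5,4)
Segment 1: (5,4) -> (6,4)
Segment 2: (6,4) -> (6,10)
Segment 3: (6,10) -> (6,11)
Segment 4: (6,11) -> (7,11)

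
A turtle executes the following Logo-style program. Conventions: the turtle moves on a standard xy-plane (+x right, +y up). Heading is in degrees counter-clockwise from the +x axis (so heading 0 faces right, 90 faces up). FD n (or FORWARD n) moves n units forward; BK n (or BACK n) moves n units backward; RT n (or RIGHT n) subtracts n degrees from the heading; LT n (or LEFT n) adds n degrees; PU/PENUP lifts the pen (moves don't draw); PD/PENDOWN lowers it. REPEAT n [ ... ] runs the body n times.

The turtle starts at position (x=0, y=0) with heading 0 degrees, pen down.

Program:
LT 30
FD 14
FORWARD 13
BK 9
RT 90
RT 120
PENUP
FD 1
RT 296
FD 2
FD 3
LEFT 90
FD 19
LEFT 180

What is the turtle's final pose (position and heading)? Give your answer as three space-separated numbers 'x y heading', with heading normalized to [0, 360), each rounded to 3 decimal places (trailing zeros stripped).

Executing turtle program step by step:
Start: pos=(0,0), heading=0, pen down
LT 30: heading 0 -> 30
FD 14: (0,0) -> (12.124,7) [heading=30, draw]
FD 13: (12.124,7) -> (23.383,13.5) [heading=30, draw]
BK 9: (23.383,13.5) -> (15.588,9) [heading=30, draw]
RT 90: heading 30 -> 300
RT 120: heading 300 -> 180
PU: pen up
FD 1: (15.588,9) -> (14.588,9) [heading=180, move]
RT 296: heading 180 -> 244
FD 2: (14.588,9) -> (13.712,7.202) [heading=244, move]
FD 3: (13.712,7.202) -> (12.397,4.506) [heading=244, move]
LT 90: heading 244 -> 334
FD 19: (12.397,4.506) -> (29.474,-3.823) [heading=334, move]
LT 180: heading 334 -> 154
Final: pos=(29.474,-3.823), heading=154, 3 segment(s) drawn

Answer: 29.474 -3.823 154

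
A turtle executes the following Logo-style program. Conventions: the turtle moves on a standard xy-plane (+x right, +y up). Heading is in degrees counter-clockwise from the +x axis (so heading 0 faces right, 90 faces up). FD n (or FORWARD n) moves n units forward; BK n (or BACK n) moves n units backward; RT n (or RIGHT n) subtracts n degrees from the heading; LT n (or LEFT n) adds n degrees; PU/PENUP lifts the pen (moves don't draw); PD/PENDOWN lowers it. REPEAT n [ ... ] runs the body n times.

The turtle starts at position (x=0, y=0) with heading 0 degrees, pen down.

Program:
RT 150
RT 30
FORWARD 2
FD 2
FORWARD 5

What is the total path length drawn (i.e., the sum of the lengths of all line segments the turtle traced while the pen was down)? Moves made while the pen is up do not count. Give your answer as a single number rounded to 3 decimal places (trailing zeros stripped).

Answer: 9

Derivation:
Executing turtle program step by step:
Start: pos=(0,0), heading=0, pen down
RT 150: heading 0 -> 210
RT 30: heading 210 -> 180
FD 2: (0,0) -> (-2,0) [heading=180, draw]
FD 2: (-2,0) -> (-4,0) [heading=180, draw]
FD 5: (-4,0) -> (-9,0) [heading=180, draw]
Final: pos=(-9,0), heading=180, 3 segment(s) drawn

Segment lengths:
  seg 1: (0,0) -> (-2,0), length = 2
  seg 2: (-2,0) -> (-4,0), length = 2
  seg 3: (-4,0) -> (-9,0), length = 5
Total = 9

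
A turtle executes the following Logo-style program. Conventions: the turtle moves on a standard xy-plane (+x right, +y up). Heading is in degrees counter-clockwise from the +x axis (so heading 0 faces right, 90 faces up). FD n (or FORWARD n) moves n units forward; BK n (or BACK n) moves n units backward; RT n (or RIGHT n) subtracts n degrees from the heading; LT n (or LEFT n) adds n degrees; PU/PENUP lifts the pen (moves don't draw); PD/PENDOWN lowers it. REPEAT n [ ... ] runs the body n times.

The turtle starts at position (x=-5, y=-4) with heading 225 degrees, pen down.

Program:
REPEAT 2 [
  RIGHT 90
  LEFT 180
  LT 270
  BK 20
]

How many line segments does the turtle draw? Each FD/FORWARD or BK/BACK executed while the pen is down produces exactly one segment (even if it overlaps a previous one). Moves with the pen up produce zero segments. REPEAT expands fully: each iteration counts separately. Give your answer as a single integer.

Answer: 2

Derivation:
Executing turtle program step by step:
Start: pos=(-5,-4), heading=225, pen down
REPEAT 2 [
  -- iteration 1/2 --
  RT 90: heading 225 -> 135
  LT 180: heading 135 -> 315
  LT 270: heading 315 -> 225
  BK 20: (-5,-4) -> (9.142,10.142) [heading=225, draw]
  -- iteration 2/2 --
  RT 90: heading 225 -> 135
  LT 180: heading 135 -> 315
  LT 270: heading 315 -> 225
  BK 20: (9.142,10.142) -> (23.284,24.284) [heading=225, draw]
]
Final: pos=(23.284,24.284), heading=225, 2 segment(s) drawn
Segments drawn: 2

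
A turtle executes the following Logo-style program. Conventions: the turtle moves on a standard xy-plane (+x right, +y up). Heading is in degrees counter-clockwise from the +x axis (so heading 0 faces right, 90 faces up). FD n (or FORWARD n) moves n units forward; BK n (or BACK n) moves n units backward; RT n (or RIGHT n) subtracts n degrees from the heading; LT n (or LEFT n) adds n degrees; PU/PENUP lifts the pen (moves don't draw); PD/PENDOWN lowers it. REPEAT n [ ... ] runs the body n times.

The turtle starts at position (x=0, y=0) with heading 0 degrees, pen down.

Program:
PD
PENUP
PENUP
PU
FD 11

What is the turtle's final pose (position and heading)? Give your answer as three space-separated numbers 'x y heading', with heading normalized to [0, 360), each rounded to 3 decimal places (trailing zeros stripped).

Executing turtle program step by step:
Start: pos=(0,0), heading=0, pen down
PD: pen down
PU: pen up
PU: pen up
PU: pen up
FD 11: (0,0) -> (11,0) [heading=0, move]
Final: pos=(11,0), heading=0, 0 segment(s) drawn

Answer: 11 0 0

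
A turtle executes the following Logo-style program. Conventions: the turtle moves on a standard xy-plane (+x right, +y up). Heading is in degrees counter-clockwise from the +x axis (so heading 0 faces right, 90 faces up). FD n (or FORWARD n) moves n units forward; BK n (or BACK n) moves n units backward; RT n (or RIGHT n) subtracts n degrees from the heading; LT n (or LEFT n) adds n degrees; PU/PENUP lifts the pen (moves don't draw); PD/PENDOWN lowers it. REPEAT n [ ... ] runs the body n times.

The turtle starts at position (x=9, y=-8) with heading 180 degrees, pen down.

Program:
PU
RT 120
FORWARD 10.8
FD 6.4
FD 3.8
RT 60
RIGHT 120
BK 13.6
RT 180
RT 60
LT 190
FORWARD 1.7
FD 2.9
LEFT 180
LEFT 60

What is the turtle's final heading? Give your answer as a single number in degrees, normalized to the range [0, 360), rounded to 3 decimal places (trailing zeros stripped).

Answer: 70

Derivation:
Executing turtle program step by step:
Start: pos=(9,-8), heading=180, pen down
PU: pen up
RT 120: heading 180 -> 60
FD 10.8: (9,-8) -> (14.4,1.353) [heading=60, move]
FD 6.4: (14.4,1.353) -> (17.6,6.896) [heading=60, move]
FD 3.8: (17.6,6.896) -> (19.5,10.187) [heading=60, move]
RT 60: heading 60 -> 0
RT 120: heading 0 -> 240
BK 13.6: (19.5,10.187) -> (26.3,21.964) [heading=240, move]
RT 180: heading 240 -> 60
RT 60: heading 60 -> 0
LT 190: heading 0 -> 190
FD 1.7: (26.3,21.964) -> (24.626,21.669) [heading=190, move]
FD 2.9: (24.626,21.669) -> (21.77,21.166) [heading=190, move]
LT 180: heading 190 -> 10
LT 60: heading 10 -> 70
Final: pos=(21.77,21.166), heading=70, 0 segment(s) drawn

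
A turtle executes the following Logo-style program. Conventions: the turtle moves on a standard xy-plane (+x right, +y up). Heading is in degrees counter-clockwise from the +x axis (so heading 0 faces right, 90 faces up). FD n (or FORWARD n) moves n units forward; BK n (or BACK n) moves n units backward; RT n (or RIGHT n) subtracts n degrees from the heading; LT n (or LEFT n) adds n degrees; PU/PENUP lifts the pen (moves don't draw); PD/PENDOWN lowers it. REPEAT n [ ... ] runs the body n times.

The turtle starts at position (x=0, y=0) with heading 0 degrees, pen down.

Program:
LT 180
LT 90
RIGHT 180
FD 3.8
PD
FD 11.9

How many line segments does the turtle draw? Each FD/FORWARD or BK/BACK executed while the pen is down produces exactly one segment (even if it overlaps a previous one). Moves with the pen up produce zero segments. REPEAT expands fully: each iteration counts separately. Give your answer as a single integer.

Executing turtle program step by step:
Start: pos=(0,0), heading=0, pen down
LT 180: heading 0 -> 180
LT 90: heading 180 -> 270
RT 180: heading 270 -> 90
FD 3.8: (0,0) -> (0,3.8) [heading=90, draw]
PD: pen down
FD 11.9: (0,3.8) -> (0,15.7) [heading=90, draw]
Final: pos=(0,15.7), heading=90, 2 segment(s) drawn
Segments drawn: 2

Answer: 2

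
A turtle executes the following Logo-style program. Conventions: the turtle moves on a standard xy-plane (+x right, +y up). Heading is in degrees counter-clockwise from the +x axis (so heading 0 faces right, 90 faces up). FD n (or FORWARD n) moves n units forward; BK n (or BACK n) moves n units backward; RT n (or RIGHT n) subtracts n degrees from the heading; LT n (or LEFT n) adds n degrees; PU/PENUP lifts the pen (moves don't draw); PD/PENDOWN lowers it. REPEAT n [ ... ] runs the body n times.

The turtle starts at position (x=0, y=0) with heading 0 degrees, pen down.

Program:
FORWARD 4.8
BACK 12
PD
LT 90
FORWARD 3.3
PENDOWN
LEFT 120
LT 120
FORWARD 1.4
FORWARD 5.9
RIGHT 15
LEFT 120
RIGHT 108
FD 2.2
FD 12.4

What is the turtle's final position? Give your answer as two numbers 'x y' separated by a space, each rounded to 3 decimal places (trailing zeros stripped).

Executing turtle program step by step:
Start: pos=(0,0), heading=0, pen down
FD 4.8: (0,0) -> (4.8,0) [heading=0, draw]
BK 12: (4.8,0) -> (-7.2,0) [heading=0, draw]
PD: pen down
LT 90: heading 0 -> 90
FD 3.3: (-7.2,0) -> (-7.2,3.3) [heading=90, draw]
PD: pen down
LT 120: heading 90 -> 210
LT 120: heading 210 -> 330
FD 1.4: (-7.2,3.3) -> (-5.988,2.6) [heading=330, draw]
FD 5.9: (-5.988,2.6) -> (-0.878,-0.35) [heading=330, draw]
RT 15: heading 330 -> 315
LT 120: heading 315 -> 75
RT 108: heading 75 -> 327
FD 2.2: (-0.878,-0.35) -> (0.967,-1.548) [heading=327, draw]
FD 12.4: (0.967,-1.548) -> (11.367,-8.302) [heading=327, draw]
Final: pos=(11.367,-8.302), heading=327, 7 segment(s) drawn

Answer: 11.367 -8.302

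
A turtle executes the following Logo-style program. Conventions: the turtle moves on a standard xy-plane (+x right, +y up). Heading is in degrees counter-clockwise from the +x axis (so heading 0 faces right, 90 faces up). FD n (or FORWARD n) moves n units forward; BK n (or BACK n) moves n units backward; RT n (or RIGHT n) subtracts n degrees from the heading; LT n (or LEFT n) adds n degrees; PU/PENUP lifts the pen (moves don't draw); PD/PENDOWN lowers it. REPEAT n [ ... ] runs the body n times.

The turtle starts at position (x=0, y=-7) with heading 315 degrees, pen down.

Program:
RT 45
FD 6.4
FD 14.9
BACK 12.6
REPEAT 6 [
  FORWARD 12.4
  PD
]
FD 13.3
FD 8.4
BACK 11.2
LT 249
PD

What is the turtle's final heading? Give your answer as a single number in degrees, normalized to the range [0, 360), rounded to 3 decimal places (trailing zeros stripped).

Executing turtle program step by step:
Start: pos=(0,-7), heading=315, pen down
RT 45: heading 315 -> 270
FD 6.4: (0,-7) -> (0,-13.4) [heading=270, draw]
FD 14.9: (0,-13.4) -> (0,-28.3) [heading=270, draw]
BK 12.6: (0,-28.3) -> (0,-15.7) [heading=270, draw]
REPEAT 6 [
  -- iteration 1/6 --
  FD 12.4: (0,-15.7) -> (0,-28.1) [heading=270, draw]
  PD: pen down
  -- iteration 2/6 --
  FD 12.4: (0,-28.1) -> (0,-40.5) [heading=270, draw]
  PD: pen down
  -- iteration 3/6 --
  FD 12.4: (0,-40.5) -> (0,-52.9) [heading=270, draw]
  PD: pen down
  -- iteration 4/6 --
  FD 12.4: (0,-52.9) -> (0,-65.3) [heading=270, draw]
  PD: pen down
  -- iteration 5/6 --
  FD 12.4: (0,-65.3) -> (0,-77.7) [heading=270, draw]
  PD: pen down
  -- iteration 6/6 --
  FD 12.4: (0,-77.7) -> (0,-90.1) [heading=270, draw]
  PD: pen down
]
FD 13.3: (0,-90.1) -> (0,-103.4) [heading=270, draw]
FD 8.4: (0,-103.4) -> (0,-111.8) [heading=270, draw]
BK 11.2: (0,-111.8) -> (0,-100.6) [heading=270, draw]
LT 249: heading 270 -> 159
PD: pen down
Final: pos=(0,-100.6), heading=159, 12 segment(s) drawn

Answer: 159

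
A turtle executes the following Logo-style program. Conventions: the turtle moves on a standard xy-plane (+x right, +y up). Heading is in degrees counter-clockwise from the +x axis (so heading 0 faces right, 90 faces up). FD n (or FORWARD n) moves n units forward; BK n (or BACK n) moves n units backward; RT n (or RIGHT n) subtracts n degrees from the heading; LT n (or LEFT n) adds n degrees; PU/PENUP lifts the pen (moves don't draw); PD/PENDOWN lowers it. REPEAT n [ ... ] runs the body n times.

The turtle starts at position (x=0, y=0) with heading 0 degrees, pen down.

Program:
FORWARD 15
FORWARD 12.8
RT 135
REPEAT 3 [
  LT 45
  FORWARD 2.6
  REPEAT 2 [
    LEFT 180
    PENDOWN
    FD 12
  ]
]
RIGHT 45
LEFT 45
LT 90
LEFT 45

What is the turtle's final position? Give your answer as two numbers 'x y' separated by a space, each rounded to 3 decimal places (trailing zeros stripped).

Answer: 32.238 -4.438

Derivation:
Executing turtle program step by step:
Start: pos=(0,0), heading=0, pen down
FD 15: (0,0) -> (15,0) [heading=0, draw]
FD 12.8: (15,0) -> (27.8,0) [heading=0, draw]
RT 135: heading 0 -> 225
REPEAT 3 [
  -- iteration 1/3 --
  LT 45: heading 225 -> 270
  FD 2.6: (27.8,0) -> (27.8,-2.6) [heading=270, draw]
  REPEAT 2 [
    -- iteration 1/2 --
    LT 180: heading 270 -> 90
    PD: pen down
    FD 12: (27.8,-2.6) -> (27.8,9.4) [heading=90, draw]
    -- iteration 2/2 --
    LT 180: heading 90 -> 270
    PD: pen down
    FD 12: (27.8,9.4) -> (27.8,-2.6) [heading=270, draw]
  ]
  -- iteration 2/3 --
  LT 45: heading 270 -> 315
  FD 2.6: (27.8,-2.6) -> (29.638,-4.438) [heading=315, draw]
  REPEAT 2 [
    -- iteration 1/2 --
    LT 180: heading 315 -> 135
    PD: pen down
    FD 12: (29.638,-4.438) -> (21.153,4.047) [heading=135, draw]
    -- iteration 2/2 --
    LT 180: heading 135 -> 315
    PD: pen down
    FD 12: (21.153,4.047) -> (29.638,-4.438) [heading=315, draw]
  ]
  -- iteration 3/3 --
  LT 45: heading 315 -> 0
  FD 2.6: (29.638,-4.438) -> (32.238,-4.438) [heading=0, draw]
  REPEAT 2 [
    -- iteration 1/2 --
    LT 180: heading 0 -> 180
    PD: pen down
    FD 12: (32.238,-4.438) -> (20.238,-4.438) [heading=180, draw]
    -- iteration 2/2 --
    LT 180: heading 180 -> 0
    PD: pen down
    FD 12: (20.238,-4.438) -> (32.238,-4.438) [heading=0, draw]
  ]
]
RT 45: heading 0 -> 315
LT 45: heading 315 -> 0
LT 90: heading 0 -> 90
LT 45: heading 90 -> 135
Final: pos=(32.238,-4.438), heading=135, 11 segment(s) drawn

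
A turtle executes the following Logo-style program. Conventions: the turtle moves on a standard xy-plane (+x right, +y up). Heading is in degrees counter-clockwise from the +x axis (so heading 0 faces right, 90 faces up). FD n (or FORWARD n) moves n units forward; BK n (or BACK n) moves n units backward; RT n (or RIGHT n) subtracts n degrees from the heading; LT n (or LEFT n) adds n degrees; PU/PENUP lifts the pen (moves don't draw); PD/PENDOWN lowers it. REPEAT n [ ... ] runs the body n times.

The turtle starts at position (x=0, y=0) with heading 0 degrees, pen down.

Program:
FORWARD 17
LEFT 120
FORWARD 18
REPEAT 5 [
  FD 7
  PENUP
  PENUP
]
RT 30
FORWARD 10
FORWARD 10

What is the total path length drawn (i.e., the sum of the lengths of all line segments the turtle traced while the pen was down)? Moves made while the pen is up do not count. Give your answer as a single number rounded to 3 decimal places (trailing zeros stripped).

Executing turtle program step by step:
Start: pos=(0,0), heading=0, pen down
FD 17: (0,0) -> (17,0) [heading=0, draw]
LT 120: heading 0 -> 120
FD 18: (17,0) -> (8,15.588) [heading=120, draw]
REPEAT 5 [
  -- iteration 1/5 --
  FD 7: (8,15.588) -> (4.5,21.651) [heading=120, draw]
  PU: pen up
  PU: pen up
  -- iteration 2/5 --
  FD 7: (4.5,21.651) -> (1,27.713) [heading=120, move]
  PU: pen up
  PU: pen up
  -- iteration 3/5 --
  FD 7: (1,27.713) -> (-2.5,33.775) [heading=120, move]
  PU: pen up
  PU: pen up
  -- iteration 4/5 --
  FD 7: (-2.5,33.775) -> (-6,39.837) [heading=120, move]
  PU: pen up
  PU: pen up
  -- iteration 5/5 --
  FD 7: (-6,39.837) -> (-9.5,45.899) [heading=120, move]
  PU: pen up
  PU: pen up
]
RT 30: heading 120 -> 90
FD 10: (-9.5,45.899) -> (-9.5,55.899) [heading=90, move]
FD 10: (-9.5,55.899) -> (-9.5,65.899) [heading=90, move]
Final: pos=(-9.5,65.899), heading=90, 3 segment(s) drawn

Segment lengths:
  seg 1: (0,0) -> (17,0), length = 17
  seg 2: (17,0) -> (8,15.588), length = 18
  seg 3: (8,15.588) -> (4.5,21.651), length = 7
Total = 42

Answer: 42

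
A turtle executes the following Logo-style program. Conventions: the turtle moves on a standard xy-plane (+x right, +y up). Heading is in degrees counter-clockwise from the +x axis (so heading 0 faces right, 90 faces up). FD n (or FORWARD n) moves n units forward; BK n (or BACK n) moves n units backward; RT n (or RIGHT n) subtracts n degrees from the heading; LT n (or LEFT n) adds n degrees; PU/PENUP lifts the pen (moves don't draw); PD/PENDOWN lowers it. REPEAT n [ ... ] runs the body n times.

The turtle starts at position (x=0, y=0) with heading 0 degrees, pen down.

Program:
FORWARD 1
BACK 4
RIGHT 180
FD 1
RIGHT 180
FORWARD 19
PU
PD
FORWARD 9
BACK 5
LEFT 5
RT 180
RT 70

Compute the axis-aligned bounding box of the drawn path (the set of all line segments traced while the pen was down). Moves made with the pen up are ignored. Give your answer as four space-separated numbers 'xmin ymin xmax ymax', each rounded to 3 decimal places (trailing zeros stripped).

Executing turtle program step by step:
Start: pos=(0,0), heading=0, pen down
FD 1: (0,0) -> (1,0) [heading=0, draw]
BK 4: (1,0) -> (-3,0) [heading=0, draw]
RT 180: heading 0 -> 180
FD 1: (-3,0) -> (-4,0) [heading=180, draw]
RT 180: heading 180 -> 0
FD 19: (-4,0) -> (15,0) [heading=0, draw]
PU: pen up
PD: pen down
FD 9: (15,0) -> (24,0) [heading=0, draw]
BK 5: (24,0) -> (19,0) [heading=0, draw]
LT 5: heading 0 -> 5
RT 180: heading 5 -> 185
RT 70: heading 185 -> 115
Final: pos=(19,0), heading=115, 6 segment(s) drawn

Segment endpoints: x in {-4, -3, 0, 1, 15, 19, 24}, y in {0, 0, 0, 0, 0}
xmin=-4, ymin=0, xmax=24, ymax=0

Answer: -4 0 24 0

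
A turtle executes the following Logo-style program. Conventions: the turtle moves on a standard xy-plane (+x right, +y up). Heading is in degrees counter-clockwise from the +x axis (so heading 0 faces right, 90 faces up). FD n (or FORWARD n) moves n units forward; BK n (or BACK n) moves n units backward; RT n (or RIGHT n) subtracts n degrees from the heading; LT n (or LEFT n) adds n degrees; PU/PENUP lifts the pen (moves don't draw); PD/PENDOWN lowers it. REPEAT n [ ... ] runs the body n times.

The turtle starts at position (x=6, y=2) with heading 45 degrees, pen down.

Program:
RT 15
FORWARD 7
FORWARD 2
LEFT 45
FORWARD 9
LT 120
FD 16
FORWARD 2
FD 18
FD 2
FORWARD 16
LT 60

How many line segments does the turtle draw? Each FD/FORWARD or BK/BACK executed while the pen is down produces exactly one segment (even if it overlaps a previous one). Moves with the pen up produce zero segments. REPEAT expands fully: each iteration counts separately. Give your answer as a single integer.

Answer: 8

Derivation:
Executing turtle program step by step:
Start: pos=(6,2), heading=45, pen down
RT 15: heading 45 -> 30
FD 7: (6,2) -> (12.062,5.5) [heading=30, draw]
FD 2: (12.062,5.5) -> (13.794,6.5) [heading=30, draw]
LT 45: heading 30 -> 75
FD 9: (13.794,6.5) -> (16.124,15.193) [heading=75, draw]
LT 120: heading 75 -> 195
FD 16: (16.124,15.193) -> (0.669,11.052) [heading=195, draw]
FD 2: (0.669,11.052) -> (-1.263,10.535) [heading=195, draw]
FD 18: (-1.263,10.535) -> (-18.65,5.876) [heading=195, draw]
FD 2: (-18.65,5.876) -> (-20.582,5.358) [heading=195, draw]
FD 16: (-20.582,5.358) -> (-36.036,1.217) [heading=195, draw]
LT 60: heading 195 -> 255
Final: pos=(-36.036,1.217), heading=255, 8 segment(s) drawn
Segments drawn: 8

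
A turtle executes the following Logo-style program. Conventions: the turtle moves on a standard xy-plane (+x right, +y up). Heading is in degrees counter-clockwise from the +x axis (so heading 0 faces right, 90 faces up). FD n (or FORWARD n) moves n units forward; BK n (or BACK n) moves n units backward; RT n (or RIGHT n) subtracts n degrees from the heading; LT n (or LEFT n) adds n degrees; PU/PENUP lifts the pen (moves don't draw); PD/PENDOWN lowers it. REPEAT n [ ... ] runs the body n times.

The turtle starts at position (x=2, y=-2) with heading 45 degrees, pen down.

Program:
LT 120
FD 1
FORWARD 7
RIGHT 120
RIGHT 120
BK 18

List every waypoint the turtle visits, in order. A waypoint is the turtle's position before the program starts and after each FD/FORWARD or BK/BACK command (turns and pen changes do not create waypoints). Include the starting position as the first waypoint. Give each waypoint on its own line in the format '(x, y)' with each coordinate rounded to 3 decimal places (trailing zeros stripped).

Executing turtle program step by step:
Start: pos=(2,-2), heading=45, pen down
LT 120: heading 45 -> 165
FD 1: (2,-2) -> (1.034,-1.741) [heading=165, draw]
FD 7: (1.034,-1.741) -> (-5.727,0.071) [heading=165, draw]
RT 120: heading 165 -> 45
RT 120: heading 45 -> 285
BK 18: (-5.727,0.071) -> (-10.386,17.457) [heading=285, draw]
Final: pos=(-10.386,17.457), heading=285, 3 segment(s) drawn
Waypoints (4 total):
(2, -2)
(1.034, -1.741)
(-5.727, 0.071)
(-10.386, 17.457)

Answer: (2, -2)
(1.034, -1.741)
(-5.727, 0.071)
(-10.386, 17.457)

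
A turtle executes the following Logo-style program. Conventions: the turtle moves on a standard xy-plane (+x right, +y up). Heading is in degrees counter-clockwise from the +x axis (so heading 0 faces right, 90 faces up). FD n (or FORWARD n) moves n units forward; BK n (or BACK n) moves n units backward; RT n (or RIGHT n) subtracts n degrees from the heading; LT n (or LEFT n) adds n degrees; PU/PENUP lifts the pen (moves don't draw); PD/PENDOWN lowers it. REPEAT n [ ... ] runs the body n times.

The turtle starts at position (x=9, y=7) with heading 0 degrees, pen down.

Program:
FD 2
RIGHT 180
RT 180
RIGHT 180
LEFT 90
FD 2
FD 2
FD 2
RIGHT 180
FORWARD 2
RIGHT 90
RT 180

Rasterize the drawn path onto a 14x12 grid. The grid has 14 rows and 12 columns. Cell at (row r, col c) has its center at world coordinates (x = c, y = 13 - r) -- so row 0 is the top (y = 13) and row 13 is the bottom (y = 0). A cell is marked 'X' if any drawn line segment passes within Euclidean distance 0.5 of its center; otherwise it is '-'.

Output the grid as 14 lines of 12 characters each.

Answer: ------------
------------
------------
------------
------------
------------
---------XXX
-----------X
-----------X
-----------X
-----------X
-----------X
-----------X
------------

Derivation:
Segment 0: (9,7) -> (11,7)
Segment 1: (11,7) -> (11,5)
Segment 2: (11,5) -> (11,3)
Segment 3: (11,3) -> (11,1)
Segment 4: (11,1) -> (11,3)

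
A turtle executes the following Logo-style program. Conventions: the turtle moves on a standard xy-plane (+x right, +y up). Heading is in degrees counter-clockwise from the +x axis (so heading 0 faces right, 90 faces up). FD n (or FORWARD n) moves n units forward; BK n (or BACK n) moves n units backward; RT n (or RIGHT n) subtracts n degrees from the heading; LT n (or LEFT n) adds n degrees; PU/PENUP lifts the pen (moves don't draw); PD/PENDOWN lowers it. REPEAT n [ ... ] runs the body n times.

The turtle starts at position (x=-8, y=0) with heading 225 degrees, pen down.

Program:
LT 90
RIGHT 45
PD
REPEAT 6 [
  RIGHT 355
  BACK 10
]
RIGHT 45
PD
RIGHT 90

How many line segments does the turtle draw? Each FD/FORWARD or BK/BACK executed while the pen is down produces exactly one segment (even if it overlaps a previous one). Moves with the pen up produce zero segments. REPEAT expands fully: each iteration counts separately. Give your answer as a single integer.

Answer: 6

Derivation:
Executing turtle program step by step:
Start: pos=(-8,0), heading=225, pen down
LT 90: heading 225 -> 315
RT 45: heading 315 -> 270
PD: pen down
REPEAT 6 [
  -- iteration 1/6 --
  RT 355: heading 270 -> 275
  BK 10: (-8,0) -> (-8.872,9.962) [heading=275, draw]
  -- iteration 2/6 --
  RT 355: heading 275 -> 280
  BK 10: (-8.872,9.962) -> (-10.608,19.81) [heading=280, draw]
  -- iteration 3/6 --
  RT 355: heading 280 -> 285
  BK 10: (-10.608,19.81) -> (-13.196,29.469) [heading=285, draw]
  -- iteration 4/6 --
  RT 355: heading 285 -> 290
  BK 10: (-13.196,29.469) -> (-16.616,38.866) [heading=290, draw]
  -- iteration 5/6 --
  RT 355: heading 290 -> 295
  BK 10: (-16.616,38.866) -> (-20.843,47.929) [heading=295, draw]
  -- iteration 6/6 --
  RT 355: heading 295 -> 300
  BK 10: (-20.843,47.929) -> (-25.843,56.59) [heading=300, draw]
]
RT 45: heading 300 -> 255
PD: pen down
RT 90: heading 255 -> 165
Final: pos=(-25.843,56.59), heading=165, 6 segment(s) drawn
Segments drawn: 6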